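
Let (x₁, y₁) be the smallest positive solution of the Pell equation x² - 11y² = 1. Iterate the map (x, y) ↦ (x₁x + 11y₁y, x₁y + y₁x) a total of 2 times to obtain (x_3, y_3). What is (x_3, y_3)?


Step 1: Find the fundamental solution (x₁, y₁) of x² - 11y² = 1.
  Expand √11 as a continued fraction. a₀ = ⌊√11⌋ = 3; iterate m_{k+1} = d_k·a_k − m_k, d_{k+1} = (11 − m_{k+1}²)/d_k, a_{k+1} = ⌊(a₀ + m_{k+1})/d_{k+1}⌋ (starting m₀ = 0, d₀ = 1), with convergents p_k = a_k·p_{k-1} + p_{k-2}, q_k = a_k·q_{k-1} + q_{k-2} (p₋₁ = 1, q₋₁ = 0):
  k = 0: a₀ = 3; p₀/q₀ = 3/1; p₀² − 11·q₀² = 9 − 11 = -2.
  k = 1: m = 3, d = 2, a = ⌊(3 + 3)/2⌋ = 3; p/q = (3·3 + 1)/(3·1 + 0) = 10/3; p² − 11·q² = 100 − 99 = 1.
  The first convergent with p² − 11·q² = 1 gives the fundamental solution (x₁, y₁) = (10, 3).
Step 2: Apply the recurrence (x_{n+1}, y_{n+1}) = (x₁x_n + 11y₁y_n, x₁y_n + y₁x_n) repeatedly.
  From (x_1, y_1) = (10, 3): x_2 = 10·10 + 11·3·3 = 199; y_2 = 10·3 + 3·10 = 60.
  From (x_2, y_2) = (199, 60): x_3 = 10·199 + 11·3·60 = 3970; y_3 = 10·60 + 3·199 = 1197.
Step 3: Verify x_3² - 11·y_3² = 15760900 - 15760899 = 1 (should be 1). ✓

(x_1, y_1) = (10, 3); (x_3, y_3) = (3970, 1197).


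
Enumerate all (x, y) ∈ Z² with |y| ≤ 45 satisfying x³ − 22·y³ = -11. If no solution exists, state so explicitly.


The equation is x³ - 22y³ = -11. For fixed y, x³ = 22·y³ − 11, so a solution requires the RHS to be a perfect cube.
Strategy: iterate y from -45 to 45, compute RHS = 22·y³ − 11, and check whether it is a (positive or negative) perfect cube.
Check small values of y:
  y = 0: RHS = -11 is not a perfect cube.
  y = 1: RHS = 11 is not a perfect cube.
  y = -1: RHS = -33 is not a perfect cube.
  y = 2: RHS = 165 is not a perfect cube.
  y = -2: RHS = -187 is not a perfect cube.
  y = 3: RHS = 583 is not a perfect cube.
  y = -3: RHS = -605 is not a perfect cube.
Continuing the search up to |y| = 45 finds no solutions either.
No (x, y) in the scanned range satisfies the equation.

No integer solutions with |y| ≤ 45.


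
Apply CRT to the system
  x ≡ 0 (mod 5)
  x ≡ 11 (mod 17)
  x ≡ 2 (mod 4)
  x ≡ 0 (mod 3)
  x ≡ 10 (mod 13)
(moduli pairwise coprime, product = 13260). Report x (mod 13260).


Product of moduli M = 5 · 17 · 4 · 3 · 13 = 13260.
Merge one congruence at a time:
  Start: x ≡ 0 (mod 5).
  Combine with x ≡ 11 (mod 17); new modulus lcm = 85.
    Write x = 0 + 5·t and substitute into x ≡ 11 (mod 17): 5·t ≡ 11 − 0 = 11 (mod 17).
    The inverse of 5 mod 17 is 7 (since 5·7 = 35 = 2·17 + 1), so t ≡ 7·11 = 77 ≡ 9 (mod 17).
    Then x = 0 + 5·9 = 45, valid modulo lcm(5, 17) = 85: x ≡ 45 (mod 85).
  Combine with x ≡ 2 (mod 4); new modulus lcm = 340.
    Write x = 45 + 85·t and substitute into x ≡ 2 (mod 4): 85·t ≡ 2 − 45 = -43 (mod 4).
    Reduce coefficients mod 4: 1·t ≡ 1 (mod 4).
    So t ≡ 1 (mod 4).
    Then x = 45 + 85·1 = 130, valid modulo lcm(85, 4) = 340: x ≡ 130 (mod 340).
  Combine with x ≡ 0 (mod 3); new modulus lcm = 1020.
    Write x = 130 + 340·t and substitute into x ≡ 0 (mod 3): 340·t ≡ 0 − 130 = -130 (mod 3).
    Reduce coefficients mod 3: 1·t ≡ 2 (mod 3).
    So t ≡ 2 (mod 3).
    Then x = 130 + 340·2 = 810, valid modulo lcm(340, 3) = 1020: x ≡ 810 (mod 1020).
  Combine with x ≡ 10 (mod 13); new modulus lcm = 13260.
    Write x = 810 + 1020·t and substitute into x ≡ 10 (mod 13): 1020·t ≡ 10 − 810 = -800 (mod 13).
    Reduce coefficients mod 13: 6·t ≡ 6 (mod 13).
    The inverse of 6 mod 13 is 11 (since 6·11 = 66 = 5·13 + 1), so t ≡ 11·6 = 66 ≡ 1 (mod 13).
    Then x = 810 + 1020·1 = 1830, valid modulo lcm(1020, 13) = 13260: x ≡ 1830 (mod 13260).
Verify against each original: 1830 mod 5 = 0, 1830 mod 17 = 11, 1830 mod 4 = 2, 1830 mod 3 = 0, 1830 mod 13 = 10.

x ≡ 1830 (mod 13260).


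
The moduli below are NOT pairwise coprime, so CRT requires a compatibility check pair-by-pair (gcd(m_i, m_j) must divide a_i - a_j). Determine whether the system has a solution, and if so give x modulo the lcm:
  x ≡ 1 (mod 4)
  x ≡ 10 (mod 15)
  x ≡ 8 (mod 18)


Moduli 4, 15, 18 are not pairwise coprime, so CRT works modulo lcm(m_i) when all pairwise compatibility conditions hold.
Pairwise compatibility: gcd(m_i, m_j) must divide a_i - a_j for every pair.
Merge one congruence at a time:
  Start: x ≡ 1 (mod 4).
  Combine with x ≡ 10 (mod 15): gcd(4, 15) = 1; 10 - 1 = 9, which IS divisible by 1, so compatible.
    Write x = 1 + 4·t and substitute into x ≡ 10 (mod 15): 4·t ≡ 10 − 1 = 9 (mod 15).
    The inverse of 4 mod 15 is 4 (since 4·4 = 16 = 1·15 + 1), so t ≡ 4·9 = 36 ≡ 6 (mod 15).
    Then x = 1 + 4·6 = 25, valid modulo lcm(4, 15) = 60: x ≡ 25 (mod 60).
  Combine with x ≡ 8 (mod 18): gcd(60, 18) = 6, and 8 - 25 = -17 is NOT divisible by 6.
    ⇒ system is inconsistent (no integer solution).

No solution (the system is inconsistent).


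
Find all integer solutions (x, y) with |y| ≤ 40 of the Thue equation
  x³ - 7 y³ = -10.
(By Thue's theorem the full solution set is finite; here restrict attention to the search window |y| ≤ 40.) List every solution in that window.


The equation is x³ - 7y³ = -10. For fixed y, x³ = 7·y³ − 10, so a solution requires the RHS to be a perfect cube.
Strategy: iterate y from -40 to 40, compute RHS = 7·y³ − 10, and check whether it is a (positive or negative) perfect cube.
Check small values of y:
  y = 0: RHS = -10 is not a perfect cube.
  y = 1: RHS = -3 is not a perfect cube.
  y = -1: RHS = -17 is not a perfect cube.
  y = 2: RHS = 46 is not a perfect cube.
  y = -2: RHS = -66 is not a perfect cube.
  y = 3: RHS = 179 is not a perfect cube.
  y = -3: RHS = -199 is not a perfect cube.
Continuing the search up to |y| = 40 finds no solutions either.
No (x, y) in the scanned range satisfies the equation.

No integer solutions with |y| ≤ 40.


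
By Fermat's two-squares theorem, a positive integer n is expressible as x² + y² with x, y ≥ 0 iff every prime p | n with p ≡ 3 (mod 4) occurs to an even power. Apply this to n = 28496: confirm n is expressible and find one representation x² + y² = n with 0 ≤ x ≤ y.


Step 1: Factor n = 28496 = 2^4 · 13 · 137.
Step 2: Check the mod-4 condition on each prime factor: 2 = 2 (special); 13 ≡ 1 (mod 4), exponent 1; 137 ≡ 1 (mod 4), exponent 1.
All primes ≡ 3 (mod 4) appear to even exponent (or don't appear), so by the two-squares theorem n IS expressible as a sum of two squares.
Step 3: Build a representation. Group n = k² · m with k = 4 and m = 13 · 137 = 1781 (a product of primes ≡ 1 (mod 4)); a representation of m scales to one of n via (k·x)² + (k·y)² = k²(x² + y²). Each prime p ≡ 1 (mod 4) is itself a sum of two squares; find a² by testing p − a² for a perfect square:
  13: 13 − 1² = 12, 13 − 2² = 9 = 3² ⇒ 13 = 2² + 3².
  137: 137 − 1² = 136, 137 − 2² = 133, 137 − 3² = 128, 137 − 4² = 121 = 11² ⇒ 137 = 4² + 11².
  Combine using the Brahmagupta–Fibonacci identity (a² + b²)(c² + d²) = (ac − bd)² + (ad + bc)² = (ac + bd)² + (ad − bc)²:
  13 · 137 = 1781: from (2² + 3²)(4² + 11²), take (2·4 − 3·11, 2·11 + 3·4) = (8 − 33, 22 + 12) = (-25, 34); dropping signs (only squares matter) gives (25, 34); check 25² + 34² = 625 + 1156 = 1781 ✓.
  Scale by k = 4: (4·25, 4·34) = (100, 136).
Step 4: Order so x ≤ y and verify: 100² + 136² = 10000 + 18496 = 28496 = n. ✓

n = 28496 = 100² + 136² (one valid representation with x ≤ y).


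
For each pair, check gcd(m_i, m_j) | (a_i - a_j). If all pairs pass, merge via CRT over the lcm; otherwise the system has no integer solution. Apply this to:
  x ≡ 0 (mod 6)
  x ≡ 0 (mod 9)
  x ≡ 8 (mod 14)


Moduli 6, 9, 14 are not pairwise coprime, so CRT works modulo lcm(m_i) when all pairwise compatibility conditions hold.
Pairwise compatibility: gcd(m_i, m_j) must divide a_i - a_j for every pair.
Merge one congruence at a time:
  Start: x ≡ 0 (mod 6).
  Combine with x ≡ 0 (mod 9): gcd(6, 9) = 3; 0 - 0 = 0, which IS divisible by 3, so compatible.
    Write x = 0 + 6·t and substitute into x ≡ 0 (mod 9): 6·t ≡ 0 − 0 = 0 (mod 9).
    Divide the congruence (and modulus) by g = 3: 2·t ≡ 0 (mod 3).
    The inverse of 2 mod 3 is 2 (since 2·2 = 4 = 1·3 + 1), so t ≡ 2·0 = 0 ≡ 0 (mod 3).
    Then x = 0 + 6·0 = 0, valid modulo lcm(6, 9) = 18: x ≡ 0 (mod 18).
  Combine with x ≡ 8 (mod 14): gcd(18, 14) = 2; 8 - 0 = 8, which IS divisible by 2, so compatible.
    Write x = 0 + 18·t and substitute into x ≡ 8 (mod 14): 18·t ≡ 8 − 0 = 8 (mod 14).
    Divide the congruence (and modulus) by g = 2: 9·t ≡ 4 (mod 7).
    Reduce coefficients mod 7: 2·t ≡ 4 (mod 7).
    The inverse of 2 mod 7 is 4 (since 2·4 = 8 = 1·7 + 1), so t ≡ 4·4 = 16 ≡ 2 (mod 7).
    Then x = 0 + 18·2 = 36, valid modulo lcm(18, 14) = 126: x ≡ 36 (mod 126).
Verify: 36 mod 6 = 0, 36 mod 9 = 0, 36 mod 14 = 8.

x ≡ 36 (mod 126).


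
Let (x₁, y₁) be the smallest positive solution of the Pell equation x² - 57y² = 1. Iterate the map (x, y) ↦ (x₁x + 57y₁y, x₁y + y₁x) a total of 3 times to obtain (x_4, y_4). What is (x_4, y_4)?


Step 1: Find the fundamental solution (x₁, y₁) of x² - 57y² = 1.
  Expand √57 as a continued fraction. a₀ = ⌊√57⌋ = 7; iterate m_{k+1} = d_k·a_k − m_k, d_{k+1} = (57 − m_{k+1}²)/d_k, a_{k+1} = ⌊(a₀ + m_{k+1})/d_{k+1}⌋ (starting m₀ = 0, d₀ = 1), with convergents p_k = a_k·p_{k-1} + p_{k-2}, q_k = a_k·q_{k-1} + q_{k-2} (p₋₁ = 1, q₋₁ = 0):
  k = 0: a₀ = 7; p₀/q₀ = 7/1; p₀² − 57·q₀² = 49 − 57 = -8.
  k = 1: m = 7, d = 8, a = ⌊(7 + 7)/8⌋ = 1; p/q = (1·7 + 1)/(1·1 + 0) = 8/1; p² − 57·q² = 64 − 57 = 7.
  k = 2: m = 1, d = 7, a = ⌊(7 + 1)/7⌋ = 1; p/q = (1·8 + 7)/(1·1 + 1) = 15/2; p² − 57·q² = 225 − 228 = -3.
  k = 3: m = 6, d = 3, a = ⌊(7 + 6)/3⌋ = 4; p/q = (4·15 + 8)/(4·2 + 1) = 68/9; p² − 57·q² = 4624 − 4617 = 7.
  k = 4: m = 6, d = 7, a = ⌊(7 + 6)/7⌋ = 1; p/q = (1·68 + 15)/(1·9 + 2) = 83/11; p² − 57·q² = 6889 − 6897 = -8.
  k = 5: m = 1, d = 8, a = ⌊(7 + 1)/8⌋ = 1; p/q = (1·83 + 68)/(1·11 + 9) = 151/20; p² − 57·q² = 22801 − 22800 = 1.
  The first convergent with p² − 57·q² = 1 gives the fundamental solution (x₁, y₁) = (151, 20).
Step 2: Apply the recurrence (x_{n+1}, y_{n+1}) = (x₁x_n + 57y₁y_n, x₁y_n + y₁x_n) repeatedly.
  From (x_1, y_1) = (151, 20): x_2 = 151·151 + 57·20·20 = 45601; y_2 = 151·20 + 20·151 = 6040.
  From (x_2, y_2) = (45601, 6040): x_3 = 151·45601 + 57·20·6040 = 13771351; y_3 = 151·6040 + 20·45601 = 1824060.
  From (x_3, y_3) = (13771351, 1824060): x_4 = 151·13771351 + 57·20·1824060 = 4158902401; y_4 = 151·1824060 + 20·13771351 = 550860080.
Step 3: Verify x_4² - 57·y_4² = 17296469181043564801 - 17296469181043564800 = 1 (should be 1). ✓

(x_1, y_1) = (151, 20); (x_4, y_4) = (4158902401, 550860080).


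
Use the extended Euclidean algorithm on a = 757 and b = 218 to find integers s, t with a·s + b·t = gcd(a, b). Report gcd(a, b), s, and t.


Euclidean algorithm on (757, 218) — divide until remainder is 0:
  757 = 3 · 218 + 103
  218 = 2 · 103 + 12
  103 = 8 · 12 + 7
  12 = 1 · 7 + 5
  7 = 1 · 5 + 2
  5 = 2 · 2 + 1
  2 = 2 · 1 + 0
gcd(757, 218) = 1.
Track Bezout coefficients alongside the remainders: start with r₀ = 757 = a·1 + b·0 (s = 1, t = 0) and r₁ = 218 = a·0 + b·1 (s = 0, t = 1); each new remainder r_{k+1} = r_{k-1} − q_k·r_k inherits s_{k+1} = s_{k-1} − q_k·s_k, t_{k+1} = t_{k-1} − q_k·t_k, so r_k = a·s_k + b·t_k at every step:
  q = 3: r = 103, s = 1 − 3·0 = 1, t = 0 − 3·1 = -3  (check: 757·1 + 218·(-3) = 103)
  q = 2: r = 12, s = 0 − 2·1 = -2, t = 1 − 2·(-3) = 7  (check: 757·(-2) + 218·7 = 12)
  q = 8: r = 7, s = 1 − 8·(-2) = 17, t = -3 − 8·7 = -59  (check: 757·17 + 218·(-59) = 7)
  q = 1: r = 5, s = -2 − 1·17 = -19, t = 7 − 1·(-59) = 66  (check: 757·(-19) + 218·66 = 5)
  q = 1: r = 2, s = 17 − 1·(-19) = 36, t = -59 − 1·66 = -125  (check: 757·36 + 218·(-125) = 2)
  q = 2: r = 1, s = -19 − 2·36 = -91, t = 66 − 2·(-125) = 316  (check: 757·(-91) + 218·316 = 1)
The row with r = 1 (the gcd) gives the Bezout coefficients s = -91, t = 316.
Result: 757 · (-91) + 218 · (316) = 1.

gcd(757, 218) = 1; s = -91, t = 316 (check: 757·(-91) + 218·316 = 1).


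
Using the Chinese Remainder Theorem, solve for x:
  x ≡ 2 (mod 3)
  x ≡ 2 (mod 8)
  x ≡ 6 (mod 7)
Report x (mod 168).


Moduli 3, 8, 7 are pairwise coprime; by CRT there is a unique solution modulo M = 3 · 8 · 7 = 168.
Solve pairwise, accumulating the modulus:
  Start with x ≡ 2 (mod 3).
  Combine with x ≡ 2 (mod 8): since gcd(3, 8) = 1, we get a unique residue mod 24.
    Write x = 2 + 3·t and substitute into x ≡ 2 (mod 8): 3·t ≡ 2 − 2 = 0 (mod 8).
    The inverse of 3 mod 8 is 3 (since 3·3 = 9 = 1·8 + 1), so t ≡ 3·0 = 0 ≡ 0 (mod 8).
    Then x = 2 + 3·0 = 2, valid modulo lcm(3, 8) = 24: x ≡ 2 (mod 24).
  Combine with x ≡ 6 (mod 7): since gcd(24, 7) = 1, we get a unique residue mod 168.
    Write x = 2 + 24·t and substitute into x ≡ 6 (mod 7): 24·t ≡ 6 − 2 = 4 (mod 7).
    Reduce coefficients mod 7: 3·t ≡ 4 (mod 7).
    The inverse of 3 mod 7 is 5 (since 3·5 = 15 = 2·7 + 1), so t ≡ 5·4 = 20 ≡ 6 (mod 7).
    Then x = 2 + 24·6 = 146, valid modulo lcm(24, 7) = 168: x ≡ 146 (mod 168).
Verify: 146 mod 3 = 2 ✓, 146 mod 8 = 2 ✓, 146 mod 7 = 6 ✓.

x ≡ 146 (mod 168).


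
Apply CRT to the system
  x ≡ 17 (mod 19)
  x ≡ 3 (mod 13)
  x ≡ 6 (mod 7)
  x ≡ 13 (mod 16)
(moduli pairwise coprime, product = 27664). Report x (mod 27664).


Product of moduli M = 19 · 13 · 7 · 16 = 27664.
Merge one congruence at a time:
  Start: x ≡ 17 (mod 19).
  Combine with x ≡ 3 (mod 13); new modulus lcm = 247.
    Write x = 17 + 19·t and substitute into x ≡ 3 (mod 13): 19·t ≡ 3 − 17 = -14 (mod 13).
    Reduce coefficients mod 13: 6·t ≡ 12 (mod 13).
    The inverse of 6 mod 13 is 11 (since 6·11 = 66 = 5·13 + 1), so t ≡ 11·12 = 132 ≡ 2 (mod 13).
    Then x = 17 + 19·2 = 55, valid modulo lcm(19, 13) = 247: x ≡ 55 (mod 247).
  Combine with x ≡ 6 (mod 7); new modulus lcm = 1729.
    Write x = 55 + 247·t and substitute into x ≡ 6 (mod 7): 247·t ≡ 6 − 55 = -49 (mod 7).
    Reduce coefficients mod 7: 2·t ≡ 0 (mod 7).
    The inverse of 2 mod 7 is 4 (since 2·4 = 8 = 1·7 + 1), so t ≡ 4·0 = 0 ≡ 0 (mod 7).
    Then x = 55 + 247·0 = 55, valid modulo lcm(247, 7) = 1729: x ≡ 55 (mod 1729).
  Combine with x ≡ 13 (mod 16); new modulus lcm = 27664.
    Write x = 55 + 1729·t and substitute into x ≡ 13 (mod 16): 1729·t ≡ 13 − 55 = -42 (mod 16).
    Reduce coefficients mod 16: 1·t ≡ 6 (mod 16).
    So t ≡ 6 (mod 16).
    Then x = 55 + 1729·6 = 10429, valid modulo lcm(1729, 16) = 27664: x ≡ 10429 (mod 27664).
Verify against each original: 10429 mod 19 = 17, 10429 mod 13 = 3, 10429 mod 7 = 6, 10429 mod 16 = 13.

x ≡ 10429 (mod 27664).


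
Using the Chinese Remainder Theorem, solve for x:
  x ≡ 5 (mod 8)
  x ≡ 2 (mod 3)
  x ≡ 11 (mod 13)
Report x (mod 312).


Moduli 8, 3, 13 are pairwise coprime; by CRT there is a unique solution modulo M = 8 · 3 · 13 = 312.
Solve pairwise, accumulating the modulus:
  Start with x ≡ 5 (mod 8).
  Combine with x ≡ 2 (mod 3): since gcd(8, 3) = 1, we get a unique residue mod 24.
    Write x = 5 + 8·t and substitute into x ≡ 2 (mod 3): 8·t ≡ 2 − 5 = -3 (mod 3).
    Reduce coefficients mod 3: 2·t ≡ 0 (mod 3).
    The inverse of 2 mod 3 is 2 (since 2·2 = 4 = 1·3 + 1), so t ≡ 2·0 = 0 ≡ 0 (mod 3).
    Then x = 5 + 8·0 = 5, valid modulo lcm(8, 3) = 24: x ≡ 5 (mod 24).
  Combine with x ≡ 11 (mod 13): since gcd(24, 13) = 1, we get a unique residue mod 312.
    Write x = 5 + 24·t and substitute into x ≡ 11 (mod 13): 24·t ≡ 11 − 5 = 6 (mod 13).
    Reduce coefficients mod 13: 11·t ≡ 6 (mod 13).
    The inverse of 11 mod 13 is 6 (since 11·6 = 66 = 5·13 + 1), so t ≡ 6·6 = 36 ≡ 10 (mod 13).
    Then x = 5 + 24·10 = 245, valid modulo lcm(24, 13) = 312: x ≡ 245 (mod 312).
Verify: 245 mod 8 = 5 ✓, 245 mod 3 = 2 ✓, 245 mod 13 = 11 ✓.

x ≡ 245 (mod 312).


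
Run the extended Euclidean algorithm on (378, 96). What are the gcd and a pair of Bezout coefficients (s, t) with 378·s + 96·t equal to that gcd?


Euclidean algorithm on (378, 96) — divide until remainder is 0:
  378 = 3 · 96 + 90
  96 = 1 · 90 + 6
  90 = 15 · 6 + 0
gcd(378, 96) = 6.
Track Bezout coefficients alongside the remainders: start with r₀ = 378 = a·1 + b·0 (s = 1, t = 0) and r₁ = 96 = a·0 + b·1 (s = 0, t = 1); each new remainder r_{k+1} = r_{k-1} − q_k·r_k inherits s_{k+1} = s_{k-1} − q_k·s_k, t_{k+1} = t_{k-1} − q_k·t_k, so r_k = a·s_k + b·t_k at every step:
  q = 3: r = 90, s = 1 − 3·0 = 1, t = 0 − 3·1 = -3  (check: 378·1 + 96·(-3) = 90)
  q = 1: r = 6, s = 0 − 1·1 = -1, t = 1 − 1·(-3) = 4  (check: 378·(-1) + 96·4 = 6)
The row with r = 6 (the gcd) gives the Bezout coefficients s = -1, t = 4.
Result: 378 · (-1) + 96 · (4) = 6.

gcd(378, 96) = 6; s = -1, t = 4 (check: 378·(-1) + 96·4 = 6).


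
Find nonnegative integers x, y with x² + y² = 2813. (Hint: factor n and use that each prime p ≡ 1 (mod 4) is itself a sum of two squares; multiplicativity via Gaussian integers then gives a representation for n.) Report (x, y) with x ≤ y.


Step 1: Factor n = 2813 = 29 · 97.
Step 2: Check the mod-4 condition on each prime factor: 29 ≡ 1 (mod 4), exponent 1; 97 ≡ 1 (mod 4), exponent 1.
All primes ≡ 3 (mod 4) appear to even exponent (or don't appear), so by the two-squares theorem n IS expressible as a sum of two squares.
Step 3: Build a representation. Here n = 29 · 97 is a product of primes ≡ 1 (mod 4). Each prime p ≡ 1 (mod 4) is itself a sum of two squares; find a² by testing p − a² for a perfect square:
  29: 29 − 1² = 28, 29 − 2² = 25 = 5² ⇒ 29 = 2² + 5².
  97: 97 − 1² = 96, 97 − 2² = 93, 97 − 3² = 88, 97 − 4² = 81 = 9² ⇒ 97 = 4² + 9².
  Combine using the Brahmagupta–Fibonacci identity (a² + b²)(c² + d²) = (ac − bd)² + (ad + bc)² = (ac + bd)² + (ad − bc)²:
  29 · 97 = 2813: from (2² + 5²)(4² + 9²), take (2·4 − 5·9, 2·9 + 5·4) = (8 − 45, 18 + 20) = (-37, 38); dropping signs (only squares matter) gives (37, 38); check 37² + 38² = 1369 + 1444 = 2813 ✓.
Step 4: Order so x ≤ y and verify: 37² + 38² = 1369 + 1444 = 2813 = n. ✓

n = 2813 = 37² + 38² (one valid representation with x ≤ y).


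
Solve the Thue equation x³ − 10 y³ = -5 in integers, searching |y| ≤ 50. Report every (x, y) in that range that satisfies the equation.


The equation is x³ - 10y³ = -5. For fixed y, x³ = 10·y³ − 5, so a solution requires the RHS to be a perfect cube.
Strategy: iterate y from -50 to 50, compute RHS = 10·y³ − 5, and check whether it is a (positive or negative) perfect cube.
Check small values of y:
  y = 0: RHS = -5 is not a perfect cube.
  y = 1: RHS = 5 is not a perfect cube.
  y = -1: RHS = -15 is not a perfect cube.
  y = 2: RHS = 75 is not a perfect cube.
  y = -2: RHS = -85 is not a perfect cube.
  y = 3: RHS = 265 is not a perfect cube.
  y = -3: RHS = -275 is not a perfect cube.
Continuing the search up to |y| = 50 finds no solutions either.
No (x, y) in the scanned range satisfies the equation.

No integer solutions with |y| ≤ 50.


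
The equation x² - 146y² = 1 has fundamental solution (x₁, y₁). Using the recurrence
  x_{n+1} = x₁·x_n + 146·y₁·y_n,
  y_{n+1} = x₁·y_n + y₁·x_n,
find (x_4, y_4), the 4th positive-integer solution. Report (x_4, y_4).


Step 1: Find the fundamental solution (x₁, y₁) of x² - 146y² = 1.
  Expand √146 as a continued fraction. a₀ = ⌊√146⌋ = 12; iterate m_{k+1} = d_k·a_k − m_k, d_{k+1} = (146 − m_{k+1}²)/d_k, a_{k+1} = ⌊(a₀ + m_{k+1})/d_{k+1}⌋ (starting m₀ = 0, d₀ = 1), with convergents p_k = a_k·p_{k-1} + p_{k-2}, q_k = a_k·q_{k-1} + q_{k-2} (p₋₁ = 1, q₋₁ = 0):
  k = 0: a₀ = 12; p₀/q₀ = 12/1; p₀² − 146·q₀² = 144 − 146 = -2.
  k = 1: m = 12, d = 2, a = ⌊(12 + 12)/2⌋ = 12; p/q = (12·12 + 1)/(12·1 + 0) = 145/12; p² − 146·q² = 21025 − 21024 = 1.
  The first convergent with p² − 146·q² = 1 gives the fundamental solution (x₁, y₁) = (145, 12).
Step 2: Apply the recurrence (x_{n+1}, y_{n+1}) = (x₁x_n + 146y₁y_n, x₁y_n + y₁x_n) repeatedly.
  From (x_1, y_1) = (145, 12): x_2 = 145·145 + 146·12·12 = 42049; y_2 = 145·12 + 12·145 = 3480.
  From (x_2, y_2) = (42049, 3480): x_3 = 145·42049 + 146·12·3480 = 12194065; y_3 = 145·3480 + 12·42049 = 1009188.
  From (x_3, y_3) = (12194065, 1009188): x_4 = 145·12194065 + 146·12·1009188 = 3536236801; y_4 = 145·1009188 + 12·12194065 = 292661040.
Step 3: Verify x_4² - 146·y_4² = 12504970712746713601 - 12504970712746713600 = 1 (should be 1). ✓

(x_1, y_1) = (145, 12); (x_4, y_4) = (3536236801, 292661040).


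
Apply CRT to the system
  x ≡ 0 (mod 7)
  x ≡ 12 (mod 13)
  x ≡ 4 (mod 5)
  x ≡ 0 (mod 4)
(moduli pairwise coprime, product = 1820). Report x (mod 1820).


Product of moduli M = 7 · 13 · 5 · 4 = 1820.
Merge one congruence at a time:
  Start: x ≡ 0 (mod 7).
  Combine with x ≡ 12 (mod 13); new modulus lcm = 91.
    Write x = 0 + 7·t and substitute into x ≡ 12 (mod 13): 7·t ≡ 12 − 0 = 12 (mod 13).
    The inverse of 7 mod 13 is 2 (since 7·2 = 14 = 1·13 + 1), so t ≡ 2·12 = 24 ≡ 11 (mod 13).
    Then x = 0 + 7·11 = 77, valid modulo lcm(7, 13) = 91: x ≡ 77 (mod 91).
  Combine with x ≡ 4 (mod 5); new modulus lcm = 455.
    Write x = 77 + 91·t and substitute into x ≡ 4 (mod 5): 91·t ≡ 4 − 77 = -73 (mod 5).
    Reduce coefficients mod 5: 1·t ≡ 2 (mod 5).
    So t ≡ 2 (mod 5).
    Then x = 77 + 91·2 = 259, valid modulo lcm(91, 5) = 455: x ≡ 259 (mod 455).
  Combine with x ≡ 0 (mod 4); new modulus lcm = 1820.
    Write x = 259 + 455·t and substitute into x ≡ 0 (mod 4): 455·t ≡ 0 − 259 = -259 (mod 4).
    Reduce coefficients mod 4: 3·t ≡ 1 (mod 4).
    The inverse of 3 mod 4 is 3 (since 3·3 = 9 = 2·4 + 1), so t ≡ 3·1 = 3 ≡ 3 (mod 4).
    Then x = 259 + 455·3 = 1624, valid modulo lcm(455, 4) = 1820: x ≡ 1624 (mod 1820).
Verify against each original: 1624 mod 7 = 0, 1624 mod 13 = 12, 1624 mod 5 = 4, 1624 mod 4 = 0.

x ≡ 1624 (mod 1820).


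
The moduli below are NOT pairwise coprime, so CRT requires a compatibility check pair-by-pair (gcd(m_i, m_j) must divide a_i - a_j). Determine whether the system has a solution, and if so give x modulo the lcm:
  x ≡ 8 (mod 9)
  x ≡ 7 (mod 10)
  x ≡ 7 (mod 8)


Moduli 9, 10, 8 are not pairwise coprime, so CRT works modulo lcm(m_i) when all pairwise compatibility conditions hold.
Pairwise compatibility: gcd(m_i, m_j) must divide a_i - a_j for every pair.
Merge one congruence at a time:
  Start: x ≡ 8 (mod 9).
  Combine with x ≡ 7 (mod 10): gcd(9, 10) = 1; 7 - 8 = -1, which IS divisible by 1, so compatible.
    Write x = 8 + 9·t and substitute into x ≡ 7 (mod 10): 9·t ≡ 7 − 8 = -1 (mod 10).
    Reduce coefficients mod 10: 9·t ≡ 9 (mod 10).
    The inverse of 9 mod 10 is 9 (since 9·9 = 81 = 8·10 + 1), so t ≡ 9·9 = 81 ≡ 1 (mod 10).
    Then x = 8 + 9·1 = 17, valid modulo lcm(9, 10) = 90: x ≡ 17 (mod 90).
  Combine with x ≡ 7 (mod 8): gcd(90, 8) = 2; 7 - 17 = -10, which IS divisible by 2, so compatible.
    Write x = 17 + 90·t and substitute into x ≡ 7 (mod 8): 90·t ≡ 7 − 17 = -10 (mod 8).
    Divide the congruence (and modulus) by g = 2: 45·t ≡ -5 (mod 4).
    Reduce coefficients mod 4: 1·t ≡ 3 (mod 4).
    So t ≡ 3 (mod 4).
    Then x = 17 + 90·3 = 287, valid modulo lcm(90, 8) = 360: x ≡ 287 (mod 360).
Verify: 287 mod 9 = 8, 287 mod 10 = 7, 287 mod 8 = 7.

x ≡ 287 (mod 360).


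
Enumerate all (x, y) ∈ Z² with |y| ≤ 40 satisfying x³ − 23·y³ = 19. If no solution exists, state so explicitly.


The equation is x³ - 23y³ = 19. For fixed y, x³ = 23·y³ + 19, so a solution requires the RHS to be a perfect cube.
Strategy: iterate y from -40 to 40, compute RHS = 23·y³ + 19, and check whether it is a (positive or negative) perfect cube.
Check small values of y:
  y = 0: RHS = 19 is not a perfect cube.
  y = 1: RHS = 42 is not a perfect cube.
  y = -1: RHS = -4 is not a perfect cube.
  y = 2: RHS = 203 is not a perfect cube.
  y = -2: RHS = -165 is not a perfect cube.
  y = 3: RHS = 640 is not a perfect cube.
  y = -3: RHS = -602 is not a perfect cube.
Continuing the search up to |y| = 40 finds no solutions either.
No (x, y) in the scanned range satisfies the equation.

No integer solutions with |y| ≤ 40.


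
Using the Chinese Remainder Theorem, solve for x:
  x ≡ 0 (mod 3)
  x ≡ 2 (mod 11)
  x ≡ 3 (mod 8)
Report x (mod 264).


Moduli 3, 11, 8 are pairwise coprime; by CRT there is a unique solution modulo M = 3 · 11 · 8 = 264.
Solve pairwise, accumulating the modulus:
  Start with x ≡ 0 (mod 3).
  Combine with x ≡ 2 (mod 11): since gcd(3, 11) = 1, we get a unique residue mod 33.
    Write x = 0 + 3·t and substitute into x ≡ 2 (mod 11): 3·t ≡ 2 − 0 = 2 (mod 11).
    The inverse of 3 mod 11 is 4 (since 3·4 = 12 = 1·11 + 1), so t ≡ 4·2 = 8 ≡ 8 (mod 11).
    Then x = 0 + 3·8 = 24, valid modulo lcm(3, 11) = 33: x ≡ 24 (mod 33).
  Combine with x ≡ 3 (mod 8): since gcd(33, 8) = 1, we get a unique residue mod 264.
    Write x = 24 + 33·t and substitute into x ≡ 3 (mod 8): 33·t ≡ 3 − 24 = -21 (mod 8).
    Reduce coefficients mod 8: 1·t ≡ 3 (mod 8).
    So t ≡ 3 (mod 8).
    Then x = 24 + 33·3 = 123, valid modulo lcm(33, 8) = 264: x ≡ 123 (mod 264).
Verify: 123 mod 3 = 0 ✓, 123 mod 11 = 2 ✓, 123 mod 8 = 3 ✓.

x ≡ 123 (mod 264).


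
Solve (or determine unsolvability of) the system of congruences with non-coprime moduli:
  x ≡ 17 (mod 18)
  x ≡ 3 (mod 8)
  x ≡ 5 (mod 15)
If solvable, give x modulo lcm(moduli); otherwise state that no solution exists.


Moduli 18, 8, 15 are not pairwise coprime, so CRT works modulo lcm(m_i) when all pairwise compatibility conditions hold.
Pairwise compatibility: gcd(m_i, m_j) must divide a_i - a_j for every pair.
Merge one congruence at a time:
  Start: x ≡ 17 (mod 18).
  Combine with x ≡ 3 (mod 8): gcd(18, 8) = 2; 3 - 17 = -14, which IS divisible by 2, so compatible.
    Write x = 17 + 18·t and substitute into x ≡ 3 (mod 8): 18·t ≡ 3 − 17 = -14 (mod 8).
    Divide the congruence (and modulus) by g = 2: 9·t ≡ -7 (mod 4).
    Reduce coefficients mod 4: 1·t ≡ 1 (mod 4).
    So t ≡ 1 (mod 4).
    Then x = 17 + 18·1 = 35, valid modulo lcm(18, 8) = 72: x ≡ 35 (mod 72).
  Combine with x ≡ 5 (mod 15): gcd(72, 15) = 3; 5 - 35 = -30, which IS divisible by 3, so compatible.
    Write x = 35 + 72·t and substitute into x ≡ 5 (mod 15): 72·t ≡ 5 − 35 = -30 (mod 15).
    Divide the congruence (and modulus) by g = 3: 24·t ≡ -10 (mod 5).
    Reduce coefficients mod 5: 4·t ≡ 0 (mod 5).
    The inverse of 4 mod 5 is 4 (since 4·4 = 16 = 3·5 + 1), so t ≡ 4·0 = 0 ≡ 0 (mod 5).
    Then x = 35 + 72·0 = 35, valid modulo lcm(72, 15) = 360: x ≡ 35 (mod 360).
Verify: 35 mod 18 = 17, 35 mod 8 = 3, 35 mod 15 = 5.

x ≡ 35 (mod 360).


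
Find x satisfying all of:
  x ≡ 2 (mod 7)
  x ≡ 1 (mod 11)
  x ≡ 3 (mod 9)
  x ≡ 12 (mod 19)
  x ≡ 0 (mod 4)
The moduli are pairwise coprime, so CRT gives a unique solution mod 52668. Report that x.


Product of moduli M = 7 · 11 · 9 · 19 · 4 = 52668.
Merge one congruence at a time:
  Start: x ≡ 2 (mod 7).
  Combine with x ≡ 1 (mod 11); new modulus lcm = 77.
    Write x = 2 + 7·t and substitute into x ≡ 1 (mod 11): 7·t ≡ 1 − 2 = -1 (mod 11).
    Reduce coefficients mod 11: 7·t ≡ 10 (mod 11).
    The inverse of 7 mod 11 is 8 (since 7·8 = 56 = 5·11 + 1), so t ≡ 8·10 = 80 ≡ 3 (mod 11).
    Then x = 2 + 7·3 = 23, valid modulo lcm(7, 11) = 77: x ≡ 23 (mod 77).
  Combine with x ≡ 3 (mod 9); new modulus lcm = 693.
    Write x = 23 + 77·t and substitute into x ≡ 3 (mod 9): 77·t ≡ 3 − 23 = -20 (mod 9).
    Reduce coefficients mod 9: 5·t ≡ 7 (mod 9).
    The inverse of 5 mod 9 is 2 (since 5·2 = 10 = 1·9 + 1), so t ≡ 2·7 = 14 ≡ 5 (mod 9).
    Then x = 23 + 77·5 = 408, valid modulo lcm(77, 9) = 693: x ≡ 408 (mod 693).
  Combine with x ≡ 12 (mod 19); new modulus lcm = 13167.
    Write x = 408 + 693·t and substitute into x ≡ 12 (mod 19): 693·t ≡ 12 − 408 = -396 (mod 19).
    Reduce coefficients mod 19: 9·t ≡ 3 (mod 19).
    The inverse of 9 mod 19 is 17 (since 9·17 = 153 = 8·19 + 1), so t ≡ 17·3 = 51 ≡ 13 (mod 19).
    Then x = 408 + 693·13 = 9417, valid modulo lcm(693, 19) = 13167: x ≡ 9417 (mod 13167).
  Combine with x ≡ 0 (mod 4); new modulus lcm = 52668.
    Write x = 9417 + 13167·t and substitute into x ≡ 0 (mod 4): 13167·t ≡ 0 − 9417 = -9417 (mod 4).
    Reduce coefficients mod 4: 3·t ≡ 3 (mod 4).
    The inverse of 3 mod 4 is 3 (since 3·3 = 9 = 2·4 + 1), so t ≡ 3·3 = 9 ≡ 1 (mod 4).
    Then x = 9417 + 13167·1 = 22584, valid modulo lcm(13167, 4) = 52668: x ≡ 22584 (mod 52668).
Verify against each original: 22584 mod 7 = 2, 22584 mod 11 = 1, 22584 mod 9 = 3, 22584 mod 19 = 12, 22584 mod 4 = 0.

x ≡ 22584 (mod 52668).


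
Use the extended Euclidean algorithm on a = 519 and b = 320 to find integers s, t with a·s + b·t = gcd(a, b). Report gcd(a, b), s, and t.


Euclidean algorithm on (519, 320) — divide until remainder is 0:
  519 = 1 · 320 + 199
  320 = 1 · 199 + 121
  199 = 1 · 121 + 78
  121 = 1 · 78 + 43
  78 = 1 · 43 + 35
  43 = 1 · 35 + 8
  35 = 4 · 8 + 3
  8 = 2 · 3 + 2
  3 = 1 · 2 + 1
  2 = 2 · 1 + 0
gcd(519, 320) = 1.
Track Bezout coefficients alongside the remainders: start with r₀ = 519 = a·1 + b·0 (s = 1, t = 0) and r₁ = 320 = a·0 + b·1 (s = 0, t = 1); each new remainder r_{k+1} = r_{k-1} − q_k·r_k inherits s_{k+1} = s_{k-1} − q_k·s_k, t_{k+1} = t_{k-1} − q_k·t_k, so r_k = a·s_k + b·t_k at every step:
  q = 1: r = 199, s = 1 − 1·0 = 1, t = 0 − 1·1 = -1  (check: 519·1 + 320·(-1) = 199)
  q = 1: r = 121, s = 0 − 1·1 = -1, t = 1 − 1·(-1) = 2  (check: 519·(-1) + 320·2 = 121)
  q = 1: r = 78, s = 1 − 1·(-1) = 2, t = -1 − 1·2 = -3  (check: 519·2 + 320·(-3) = 78)
  q = 1: r = 43, s = -1 − 1·2 = -3, t = 2 − 1·(-3) = 5  (check: 519·(-3) + 320·5 = 43)
  q = 1: r = 35, s = 2 − 1·(-3) = 5, t = -3 − 1·5 = -8  (check: 519·5 + 320·(-8) = 35)
  q = 1: r = 8, s = -3 − 1·5 = -8, t = 5 − 1·(-8) = 13  (check: 519·(-8) + 320·13 = 8)
  q = 4: r = 3, s = 5 − 4·(-8) = 37, t = -8 − 4·13 = -60  (check: 519·37 + 320·(-60) = 3)
  q = 2: r = 2, s = -8 − 2·37 = -82, t = 13 − 2·(-60) = 133  (check: 519·(-82) + 320·133 = 2)
  q = 1: r = 1, s = 37 − 1·(-82) = 119, t = -60 − 1·133 = -193  (check: 519·119 + 320·(-193) = 1)
The row with r = 1 (the gcd) gives the Bezout coefficients s = 119, t = -193.
Result: 519 · (119) + 320 · (-193) = 1.

gcd(519, 320) = 1; s = 119, t = -193 (check: 519·119 + 320·(-193) = 1).


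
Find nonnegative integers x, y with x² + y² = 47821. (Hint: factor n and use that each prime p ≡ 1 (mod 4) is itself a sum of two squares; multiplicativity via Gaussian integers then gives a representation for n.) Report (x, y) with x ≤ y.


Step 1: Factor n = 47821 = 17 · 29 · 97.
Step 2: Check the mod-4 condition on each prime factor: 17 ≡ 1 (mod 4), exponent 1; 29 ≡ 1 (mod 4), exponent 1; 97 ≡ 1 (mod 4), exponent 1.
All primes ≡ 3 (mod 4) appear to even exponent (or don't appear), so by the two-squares theorem n IS expressible as a sum of two squares.
Step 3: Build a representation. Here n = 17 · 29 · 97 is a product of primes ≡ 1 (mod 4). Each prime p ≡ 1 (mod 4) is itself a sum of two squares; find a² by testing p − a² for a perfect square:
  17: 17 − 1² = 16 = 4² ⇒ 17 = 1² + 4².
  29: 29 − 1² = 28, 29 − 2² = 25 = 5² ⇒ 29 = 2² + 5².
  97: 97 − 1² = 96, 97 − 2² = 93, 97 − 3² = 88, 97 − 4² = 81 = 9² ⇒ 97 = 4² + 9².
  Combine using the Brahmagupta–Fibonacci identity (a² + b²)(c² + d²) = (ac − bd)² + (ad + bc)² = (ac + bd)² + (ad − bc)²:
  17 · 29 = 493: from (1² + 4²)(2² + 5²), take (1·2 − 4·5, 1·5 + 4·2) = (2 − 20, 5 + 8) = (-18, 13); dropping signs (only squares matter) gives (18, 13); check 18² + 13² = 324 + 169 = 493 ✓.
  493 · 97 = 47821: from (18² + 13²)(4² + 9²), take (18·4 − 13·9, 18·9 + 13·4) = (72 − 117, 162 + 52) = (-45, 214); dropping signs (only squares matter) gives (45, 214); check 45² + 214² = 2025 + 45796 = 47821 ✓.
Step 4: Order so x ≤ y and verify: 45² + 214² = 2025 + 45796 = 47821 = n. ✓

n = 47821 = 45² + 214² (one valid representation with x ≤ y).


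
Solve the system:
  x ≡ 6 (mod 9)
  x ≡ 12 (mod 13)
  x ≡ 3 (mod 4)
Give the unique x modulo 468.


Moduli 9, 13, 4 are pairwise coprime; by CRT there is a unique solution modulo M = 9 · 13 · 4 = 468.
Solve pairwise, accumulating the modulus:
  Start with x ≡ 6 (mod 9).
  Combine with x ≡ 12 (mod 13): since gcd(9, 13) = 1, we get a unique residue mod 117.
    Write x = 6 + 9·t and substitute into x ≡ 12 (mod 13): 9·t ≡ 12 − 6 = 6 (mod 13).
    The inverse of 9 mod 13 is 3 (since 9·3 = 27 = 2·13 + 1), so t ≡ 3·6 = 18 ≡ 5 (mod 13).
    Then x = 6 + 9·5 = 51, valid modulo lcm(9, 13) = 117: x ≡ 51 (mod 117).
  Combine with x ≡ 3 (mod 4): since gcd(117, 4) = 1, we get a unique residue mod 468.
    Write x = 51 + 117·t and substitute into x ≡ 3 (mod 4): 117·t ≡ 3 − 51 = -48 (mod 4).
    Reduce coefficients mod 4: 1·t ≡ 0 (mod 4).
    So t ≡ 0 (mod 4).
    Then x = 51 + 117·0 = 51, valid modulo lcm(117, 4) = 468: x ≡ 51 (mod 468).
Verify: 51 mod 9 = 6 ✓, 51 mod 13 = 12 ✓, 51 mod 4 = 3 ✓.

x ≡ 51 (mod 468).


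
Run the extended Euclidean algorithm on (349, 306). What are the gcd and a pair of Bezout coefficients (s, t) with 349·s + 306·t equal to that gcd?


Euclidean algorithm on (349, 306) — divide until remainder is 0:
  349 = 1 · 306 + 43
  306 = 7 · 43 + 5
  43 = 8 · 5 + 3
  5 = 1 · 3 + 2
  3 = 1 · 2 + 1
  2 = 2 · 1 + 0
gcd(349, 306) = 1.
Track Bezout coefficients alongside the remainders: start with r₀ = 349 = a·1 + b·0 (s = 1, t = 0) and r₁ = 306 = a·0 + b·1 (s = 0, t = 1); each new remainder r_{k+1} = r_{k-1} − q_k·r_k inherits s_{k+1} = s_{k-1} − q_k·s_k, t_{k+1} = t_{k-1} − q_k·t_k, so r_k = a·s_k + b·t_k at every step:
  q = 1: r = 43, s = 1 − 1·0 = 1, t = 0 − 1·1 = -1  (check: 349·1 + 306·(-1) = 43)
  q = 7: r = 5, s = 0 − 7·1 = -7, t = 1 − 7·(-1) = 8  (check: 349·(-7) + 306·8 = 5)
  q = 8: r = 3, s = 1 − 8·(-7) = 57, t = -1 − 8·8 = -65  (check: 349·57 + 306·(-65) = 3)
  q = 1: r = 2, s = -7 − 1·57 = -64, t = 8 − 1·(-65) = 73  (check: 349·(-64) + 306·73 = 2)
  q = 1: r = 1, s = 57 − 1·(-64) = 121, t = -65 − 1·73 = -138  (check: 349·121 + 306·(-138) = 1)
The row with r = 1 (the gcd) gives the Bezout coefficients s = 121, t = -138.
Result: 349 · (121) + 306 · (-138) = 1.

gcd(349, 306) = 1; s = 121, t = -138 (check: 349·121 + 306·(-138) = 1).


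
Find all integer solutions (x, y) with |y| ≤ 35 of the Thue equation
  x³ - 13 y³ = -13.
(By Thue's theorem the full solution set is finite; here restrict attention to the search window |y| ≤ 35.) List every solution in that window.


The equation is x³ - 13y³ = -13. For fixed y, x³ = 13·y³ − 13, so a solution requires the RHS to be a perfect cube.
Strategy: iterate y from -35 to 35, compute RHS = 13·y³ − 13, and check whether it is a (positive or negative) perfect cube.
Check small values of y:
  y = 0: RHS = -13 is not a perfect cube.
  y = 1: RHS = 0 = (0)³ ⇒ x = 0 works.
  y = -1: RHS = -26 is not a perfect cube.
  y = 2: RHS = 91 is not a perfect cube.
  y = -2: RHS = -117 is not a perfect cube.
  y = 3: RHS = 338 is not a perfect cube.
  y = -3: RHS = -364 is not a perfect cube.
Continuing the search up to |y| = 35 finds no further solutions beyond those listed.
Collected solutions: (0, 1).

Solutions (with |y| ≤ 35): (0, 1).


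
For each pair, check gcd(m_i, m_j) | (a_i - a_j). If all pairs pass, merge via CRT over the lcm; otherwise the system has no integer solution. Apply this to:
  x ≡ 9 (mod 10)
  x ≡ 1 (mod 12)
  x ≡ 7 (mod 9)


Moduli 10, 12, 9 are not pairwise coprime, so CRT works modulo lcm(m_i) when all pairwise compatibility conditions hold.
Pairwise compatibility: gcd(m_i, m_j) must divide a_i - a_j for every pair.
Merge one congruence at a time:
  Start: x ≡ 9 (mod 10).
  Combine with x ≡ 1 (mod 12): gcd(10, 12) = 2; 1 - 9 = -8, which IS divisible by 2, so compatible.
    Write x = 9 + 10·t and substitute into x ≡ 1 (mod 12): 10·t ≡ 1 − 9 = -8 (mod 12).
    Divide the congruence (and modulus) by g = 2: 5·t ≡ -4 (mod 6).
    Reduce coefficients mod 6: 5·t ≡ 2 (mod 6).
    The inverse of 5 mod 6 is 5 (since 5·5 = 25 = 4·6 + 1), so t ≡ 5·2 = 10 ≡ 4 (mod 6).
    Then x = 9 + 10·4 = 49, valid modulo lcm(10, 12) = 60: x ≡ 49 (mod 60).
  Combine with x ≡ 7 (mod 9): gcd(60, 9) = 3; 7 - 49 = -42, which IS divisible by 3, so compatible.
    Write x = 49 + 60·t and substitute into x ≡ 7 (mod 9): 60·t ≡ 7 − 49 = -42 (mod 9).
    Divide the congruence (and modulus) by g = 3: 20·t ≡ -14 (mod 3).
    Reduce coefficients mod 3: 2·t ≡ 1 (mod 3).
    The inverse of 2 mod 3 is 2 (since 2·2 = 4 = 1·3 + 1), so t ≡ 2·1 = 2 ≡ 2 (mod 3).
    Then x = 49 + 60·2 = 169, valid modulo lcm(60, 9) = 180: x ≡ 169 (mod 180).
Verify: 169 mod 10 = 9, 169 mod 12 = 1, 169 mod 9 = 7.

x ≡ 169 (mod 180).


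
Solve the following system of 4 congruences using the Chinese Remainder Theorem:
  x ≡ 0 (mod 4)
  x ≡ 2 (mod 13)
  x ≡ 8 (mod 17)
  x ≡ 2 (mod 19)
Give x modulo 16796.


Product of moduli M = 4 · 13 · 17 · 19 = 16796.
Merge one congruence at a time:
  Start: x ≡ 0 (mod 4).
  Combine with x ≡ 2 (mod 13); new modulus lcm = 52.
    Write x = 0 + 4·t and substitute into x ≡ 2 (mod 13): 4·t ≡ 2 − 0 = 2 (mod 13).
    The inverse of 4 mod 13 is 10 (since 4·10 = 40 = 3·13 + 1), so t ≡ 10·2 = 20 ≡ 7 (mod 13).
    Then x = 0 + 4·7 = 28, valid modulo lcm(4, 13) = 52: x ≡ 28 (mod 52).
  Combine with x ≡ 8 (mod 17); new modulus lcm = 884.
    Write x = 28 + 52·t and substitute into x ≡ 8 (mod 17): 52·t ≡ 8 − 28 = -20 (mod 17).
    Reduce coefficients mod 17: 1·t ≡ 14 (mod 17).
    So t ≡ 14 (mod 17).
    Then x = 28 + 52·14 = 756, valid modulo lcm(52, 17) = 884: x ≡ 756 (mod 884).
  Combine with x ≡ 2 (mod 19); new modulus lcm = 16796.
    Write x = 756 + 884·t and substitute into x ≡ 2 (mod 19): 884·t ≡ 2 − 756 = -754 (mod 19).
    Reduce coefficients mod 19: 10·t ≡ 6 (mod 19).
    The inverse of 10 mod 19 is 2 (since 10·2 = 20 = 1·19 + 1), so t ≡ 2·6 = 12 ≡ 12 (mod 19).
    Then x = 756 + 884·12 = 11364, valid modulo lcm(884, 19) = 16796: x ≡ 11364 (mod 16796).
Verify against each original: 11364 mod 4 = 0, 11364 mod 13 = 2, 11364 mod 17 = 8, 11364 mod 19 = 2.

x ≡ 11364 (mod 16796).


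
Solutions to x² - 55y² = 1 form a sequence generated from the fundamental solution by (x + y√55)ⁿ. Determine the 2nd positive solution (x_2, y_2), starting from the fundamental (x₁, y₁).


Step 1: Find the fundamental solution (x₁, y₁) of x² - 55y² = 1.
  Expand √55 as a continued fraction. a₀ = ⌊√55⌋ = 7; iterate m_{k+1} = d_k·a_k − m_k, d_{k+1} = (55 − m_{k+1}²)/d_k, a_{k+1} = ⌊(a₀ + m_{k+1})/d_{k+1}⌋ (starting m₀ = 0, d₀ = 1), with convergents p_k = a_k·p_{k-1} + p_{k-2}, q_k = a_k·q_{k-1} + q_{k-2} (p₋₁ = 1, q₋₁ = 0):
  k = 0: a₀ = 7; p₀/q₀ = 7/1; p₀² − 55·q₀² = 49 − 55 = -6.
  k = 1: m = 7, d = 6, a = ⌊(7 + 7)/6⌋ = 2; p/q = (2·7 + 1)/(2·1 + 0) = 15/2; p² − 55·q² = 225 − 220 = 5.
  k = 2: m = 5, d = 5, a = ⌊(7 + 5)/5⌋ = 2; p/q = (2·15 + 7)/(2·2 + 1) = 37/5; p² − 55·q² = 1369 − 1375 = -6.
  k = 3: m = 5, d = 6, a = ⌊(7 + 5)/6⌋ = 2; p/q = (2·37 + 15)/(2·5 + 2) = 89/12; p² − 55·q² = 7921 − 7920 = 1.
  The first convergent with p² − 55·q² = 1 gives the fundamental solution (x₁, y₁) = (89, 12).
Step 2: Apply the recurrence (x_{n+1}, y_{n+1}) = (x₁x_n + 55y₁y_n, x₁y_n + y₁x_n) repeatedly.
  From (x_1, y_1) = (89, 12): x_2 = 89·89 + 55·12·12 = 15841; y_2 = 89·12 + 12·89 = 2136.
Step 3: Verify x_2² - 55·y_2² = 250937281 - 250937280 = 1 (should be 1). ✓

(x_1, y_1) = (89, 12); (x_2, y_2) = (15841, 2136).
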